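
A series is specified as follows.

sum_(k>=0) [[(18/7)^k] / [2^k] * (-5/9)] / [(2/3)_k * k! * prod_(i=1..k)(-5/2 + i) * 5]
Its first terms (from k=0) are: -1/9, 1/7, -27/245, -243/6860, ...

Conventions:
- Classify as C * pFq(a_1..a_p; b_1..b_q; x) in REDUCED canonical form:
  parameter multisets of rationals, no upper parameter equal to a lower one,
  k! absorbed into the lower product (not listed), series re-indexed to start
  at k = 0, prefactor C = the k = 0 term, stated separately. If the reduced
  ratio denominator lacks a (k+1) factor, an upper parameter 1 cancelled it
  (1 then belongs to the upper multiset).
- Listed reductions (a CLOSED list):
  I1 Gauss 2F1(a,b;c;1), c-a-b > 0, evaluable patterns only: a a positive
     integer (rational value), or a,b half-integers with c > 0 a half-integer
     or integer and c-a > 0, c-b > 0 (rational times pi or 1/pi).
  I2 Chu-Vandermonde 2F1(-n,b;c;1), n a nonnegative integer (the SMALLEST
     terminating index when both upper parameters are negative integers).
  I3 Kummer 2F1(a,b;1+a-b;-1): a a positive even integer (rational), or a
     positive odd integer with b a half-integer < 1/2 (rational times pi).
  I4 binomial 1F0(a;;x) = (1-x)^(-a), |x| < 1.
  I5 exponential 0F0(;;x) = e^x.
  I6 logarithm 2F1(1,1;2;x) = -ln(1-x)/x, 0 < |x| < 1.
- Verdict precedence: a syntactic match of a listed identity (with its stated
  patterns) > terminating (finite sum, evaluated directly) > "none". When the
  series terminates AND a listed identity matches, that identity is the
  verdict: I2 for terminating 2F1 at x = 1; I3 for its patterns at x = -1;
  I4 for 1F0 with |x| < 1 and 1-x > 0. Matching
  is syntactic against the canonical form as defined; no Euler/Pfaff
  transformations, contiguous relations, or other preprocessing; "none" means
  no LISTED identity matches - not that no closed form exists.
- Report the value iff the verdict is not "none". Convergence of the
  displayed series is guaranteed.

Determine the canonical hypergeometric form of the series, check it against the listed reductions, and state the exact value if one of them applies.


Key step: t_0 = -1/9 here, and the lower running product (prefactor -1/9) is a rising factorial.
Consecutive-term ratio: r(k) = (9/7) * 1 / [(k-3/2) (k+2/3) (k+1)] ; factor over Q: parameters, x = (9/7), and C = -1/9.

The series (x = 9/7) is 0F2: upper {-}, lower {-3/2, 2/3}, prefactor -1/9. Verdict: none - at argument 9/7 the multisets {-} ; {-3/2, 2/3} match no listed identity.


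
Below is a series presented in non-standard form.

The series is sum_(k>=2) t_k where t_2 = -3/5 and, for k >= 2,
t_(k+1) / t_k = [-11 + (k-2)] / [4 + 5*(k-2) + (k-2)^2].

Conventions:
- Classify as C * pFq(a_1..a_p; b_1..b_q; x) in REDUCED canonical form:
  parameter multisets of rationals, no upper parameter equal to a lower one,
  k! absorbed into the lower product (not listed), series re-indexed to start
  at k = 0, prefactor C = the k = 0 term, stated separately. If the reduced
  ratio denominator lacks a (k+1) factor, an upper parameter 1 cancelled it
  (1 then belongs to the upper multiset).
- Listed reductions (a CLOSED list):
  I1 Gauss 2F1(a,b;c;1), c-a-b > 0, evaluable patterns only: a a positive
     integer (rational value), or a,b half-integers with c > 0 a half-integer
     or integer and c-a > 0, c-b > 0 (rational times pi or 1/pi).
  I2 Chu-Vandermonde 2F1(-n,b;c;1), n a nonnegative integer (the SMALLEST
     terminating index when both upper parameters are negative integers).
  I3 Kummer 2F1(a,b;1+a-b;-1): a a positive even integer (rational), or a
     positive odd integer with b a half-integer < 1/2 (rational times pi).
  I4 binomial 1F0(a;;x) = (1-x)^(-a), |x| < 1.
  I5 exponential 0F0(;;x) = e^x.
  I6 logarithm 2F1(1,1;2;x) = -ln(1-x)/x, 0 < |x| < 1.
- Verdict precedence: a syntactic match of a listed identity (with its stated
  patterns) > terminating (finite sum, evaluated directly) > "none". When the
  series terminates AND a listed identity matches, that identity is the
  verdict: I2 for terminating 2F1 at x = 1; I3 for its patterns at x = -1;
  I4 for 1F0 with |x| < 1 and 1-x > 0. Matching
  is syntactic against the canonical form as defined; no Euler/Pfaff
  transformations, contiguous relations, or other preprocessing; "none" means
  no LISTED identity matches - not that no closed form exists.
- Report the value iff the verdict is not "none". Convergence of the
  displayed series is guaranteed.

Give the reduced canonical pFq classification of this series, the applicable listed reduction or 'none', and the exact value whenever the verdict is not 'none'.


Prefactor -3/5, argument 1: 1F1 with upper {-11} over lower {4}. Verdict: terminating - upper -11 stops the sum at k = 11; the 12 terms are added exactly. Value: 636045257/24216192000.

Structural cue: x = 1 and roots of the ratio polynomials (C = -3/5, x = 1) are the negated parameters.
Consecutive-term ratio: r(k) = 1 * (k-11) / [(k+4) (k+1)] - rational; roots negated = parameters, x = 1, C = -3/5.


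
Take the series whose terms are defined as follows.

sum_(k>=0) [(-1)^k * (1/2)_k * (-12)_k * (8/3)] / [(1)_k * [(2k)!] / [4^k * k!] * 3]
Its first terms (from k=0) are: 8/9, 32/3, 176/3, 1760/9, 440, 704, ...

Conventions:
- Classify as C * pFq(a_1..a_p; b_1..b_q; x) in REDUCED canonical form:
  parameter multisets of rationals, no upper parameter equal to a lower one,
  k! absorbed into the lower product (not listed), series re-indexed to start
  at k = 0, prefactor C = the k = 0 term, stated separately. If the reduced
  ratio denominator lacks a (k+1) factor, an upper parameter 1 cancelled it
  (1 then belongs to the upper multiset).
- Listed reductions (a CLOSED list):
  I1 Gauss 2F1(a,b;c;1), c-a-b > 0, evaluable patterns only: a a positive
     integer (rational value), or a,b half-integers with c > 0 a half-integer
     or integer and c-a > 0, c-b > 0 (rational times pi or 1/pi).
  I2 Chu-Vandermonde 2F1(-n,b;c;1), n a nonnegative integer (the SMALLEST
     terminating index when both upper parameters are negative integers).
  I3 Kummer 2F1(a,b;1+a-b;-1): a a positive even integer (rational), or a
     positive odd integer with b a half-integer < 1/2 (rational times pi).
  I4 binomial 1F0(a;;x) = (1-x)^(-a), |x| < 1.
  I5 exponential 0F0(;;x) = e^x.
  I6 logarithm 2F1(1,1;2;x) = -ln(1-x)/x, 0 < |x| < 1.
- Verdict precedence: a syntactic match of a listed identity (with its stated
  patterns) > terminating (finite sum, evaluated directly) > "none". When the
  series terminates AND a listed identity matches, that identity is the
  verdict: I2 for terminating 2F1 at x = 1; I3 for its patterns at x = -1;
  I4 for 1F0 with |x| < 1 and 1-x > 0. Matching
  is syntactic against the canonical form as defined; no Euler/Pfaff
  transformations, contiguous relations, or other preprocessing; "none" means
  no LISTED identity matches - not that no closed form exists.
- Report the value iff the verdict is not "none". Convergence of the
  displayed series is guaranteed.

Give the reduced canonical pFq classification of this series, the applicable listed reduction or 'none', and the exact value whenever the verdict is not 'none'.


The series (x = -1) is 1F0: upper {-12}, lower {-}, prefactor 8/9. Verdict: terminating - no listed pattern fits, but -12 in the upper list cuts the series at k = 12; direct evaluation. Exact value: 32768/9.

Key observation: with t_0 = 8/9, the parameter 1/2 appears in both the upper and lower lists and cancels.
Adjacent-term ratio: r(k) = (-1) * (k-12) / [(k+1)] ; factor over Q: parameters, x = (-1), and C = 8/9.


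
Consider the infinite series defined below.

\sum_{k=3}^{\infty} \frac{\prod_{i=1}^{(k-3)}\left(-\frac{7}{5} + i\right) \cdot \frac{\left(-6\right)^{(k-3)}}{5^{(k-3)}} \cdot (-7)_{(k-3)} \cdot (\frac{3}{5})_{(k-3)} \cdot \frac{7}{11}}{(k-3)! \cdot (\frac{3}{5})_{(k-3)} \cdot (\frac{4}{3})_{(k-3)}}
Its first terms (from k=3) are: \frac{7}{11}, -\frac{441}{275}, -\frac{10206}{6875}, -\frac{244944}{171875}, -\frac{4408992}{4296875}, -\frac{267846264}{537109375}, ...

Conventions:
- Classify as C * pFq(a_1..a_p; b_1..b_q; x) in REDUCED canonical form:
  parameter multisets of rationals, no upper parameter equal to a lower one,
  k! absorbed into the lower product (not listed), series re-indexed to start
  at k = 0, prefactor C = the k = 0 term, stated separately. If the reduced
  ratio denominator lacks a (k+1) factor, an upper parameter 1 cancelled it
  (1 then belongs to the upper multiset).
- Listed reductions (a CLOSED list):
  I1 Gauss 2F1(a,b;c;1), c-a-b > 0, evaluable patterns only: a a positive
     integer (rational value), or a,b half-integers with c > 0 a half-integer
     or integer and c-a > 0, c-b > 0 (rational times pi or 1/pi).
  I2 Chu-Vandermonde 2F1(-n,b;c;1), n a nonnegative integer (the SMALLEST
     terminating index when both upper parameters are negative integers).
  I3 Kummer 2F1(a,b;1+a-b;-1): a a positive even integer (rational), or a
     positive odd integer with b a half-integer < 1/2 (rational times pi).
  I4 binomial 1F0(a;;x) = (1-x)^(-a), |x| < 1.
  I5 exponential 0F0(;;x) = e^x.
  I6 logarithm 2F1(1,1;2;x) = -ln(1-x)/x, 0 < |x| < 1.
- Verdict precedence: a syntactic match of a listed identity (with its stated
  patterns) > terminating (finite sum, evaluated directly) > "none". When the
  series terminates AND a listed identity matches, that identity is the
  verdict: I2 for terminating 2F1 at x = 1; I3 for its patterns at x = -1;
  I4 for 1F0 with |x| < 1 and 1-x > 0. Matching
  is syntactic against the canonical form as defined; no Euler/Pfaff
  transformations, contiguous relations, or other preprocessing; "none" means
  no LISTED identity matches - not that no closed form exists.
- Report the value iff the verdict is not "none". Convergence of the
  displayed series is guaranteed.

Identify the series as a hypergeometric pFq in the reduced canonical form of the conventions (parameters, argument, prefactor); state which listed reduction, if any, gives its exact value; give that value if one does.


Prefactor \frac{7}{11}, argument -\frac{6}{5}: 2F1 with upper {-7, -\frac{2}{5}} over lower {\frac{4}{3}}. Verdict: terminating at k = 7: the factor (-7)_k kills every later term; summing the 8 survivors is exact. Exact value: -\frac{390477119818352}{70159912109375}.

The tell: t_0 = \frac{7}{11} here, and the running product (C = 7/11, x = -6/5) telescopes to a rising factorial.
Adjacent-term ratio: r(k) = -\frac{6}{5} * (k-7) (k-\frac{2}{5}) / [(k+\frac{4}{3}) (k+1)] - rational in k, leading ratio -\frac{6}{5}; with t_0 = \frac{7}{11}, classification follows.


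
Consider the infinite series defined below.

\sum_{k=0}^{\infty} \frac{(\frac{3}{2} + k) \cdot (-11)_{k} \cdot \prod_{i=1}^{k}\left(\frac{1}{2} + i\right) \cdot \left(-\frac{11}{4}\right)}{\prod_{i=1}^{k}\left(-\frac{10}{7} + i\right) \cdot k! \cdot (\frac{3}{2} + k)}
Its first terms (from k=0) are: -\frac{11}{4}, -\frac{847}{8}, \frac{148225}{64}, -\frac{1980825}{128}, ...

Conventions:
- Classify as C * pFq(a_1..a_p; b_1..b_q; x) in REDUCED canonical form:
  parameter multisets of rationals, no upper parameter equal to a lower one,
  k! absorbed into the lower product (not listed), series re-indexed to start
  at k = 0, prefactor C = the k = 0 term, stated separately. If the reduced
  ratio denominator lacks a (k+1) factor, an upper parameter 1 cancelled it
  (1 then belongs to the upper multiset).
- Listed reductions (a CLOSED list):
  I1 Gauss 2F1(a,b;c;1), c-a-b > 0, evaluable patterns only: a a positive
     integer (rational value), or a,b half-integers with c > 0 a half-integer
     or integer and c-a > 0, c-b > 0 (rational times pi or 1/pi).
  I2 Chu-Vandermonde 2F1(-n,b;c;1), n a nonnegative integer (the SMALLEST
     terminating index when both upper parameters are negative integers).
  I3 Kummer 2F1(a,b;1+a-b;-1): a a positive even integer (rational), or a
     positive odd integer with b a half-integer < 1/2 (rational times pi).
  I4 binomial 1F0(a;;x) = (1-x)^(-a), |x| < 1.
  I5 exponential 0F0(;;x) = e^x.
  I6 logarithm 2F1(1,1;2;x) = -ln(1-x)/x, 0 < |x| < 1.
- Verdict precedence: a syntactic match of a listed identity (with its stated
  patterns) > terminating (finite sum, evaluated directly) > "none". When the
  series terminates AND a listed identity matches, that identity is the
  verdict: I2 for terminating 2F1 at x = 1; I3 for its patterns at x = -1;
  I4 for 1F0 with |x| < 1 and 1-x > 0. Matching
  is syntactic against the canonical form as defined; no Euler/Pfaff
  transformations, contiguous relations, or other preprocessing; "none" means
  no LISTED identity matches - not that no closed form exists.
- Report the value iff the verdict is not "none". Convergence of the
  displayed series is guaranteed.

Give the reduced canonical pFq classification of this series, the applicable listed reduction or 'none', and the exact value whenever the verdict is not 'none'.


At argument 1: a 2F1 with upper {-11, \frac{3}{2}}, lower {-\frac{3}{7}}, scaled by C = -\frac{11}{4}. Verdict (x = 1): Vandermonde's identity (I2) applies (terminating 2F1 at x = 1 with n = 11, b = 3/2, c = -\frac{3}{7}). Hence: \frac{319919684337}{6851227811840}.

The tell: x = 1 and the running product (prefactor -11/4) telescopes to a rising factorial.
Term ratio: r(k) = 1 * (k-11) (k+\frac{3}{2}) / [(k-\frac{3}{7}) (k+1)] - rational in k. x = 1; t_0 = -\frac{11}{4}; negate the roots.


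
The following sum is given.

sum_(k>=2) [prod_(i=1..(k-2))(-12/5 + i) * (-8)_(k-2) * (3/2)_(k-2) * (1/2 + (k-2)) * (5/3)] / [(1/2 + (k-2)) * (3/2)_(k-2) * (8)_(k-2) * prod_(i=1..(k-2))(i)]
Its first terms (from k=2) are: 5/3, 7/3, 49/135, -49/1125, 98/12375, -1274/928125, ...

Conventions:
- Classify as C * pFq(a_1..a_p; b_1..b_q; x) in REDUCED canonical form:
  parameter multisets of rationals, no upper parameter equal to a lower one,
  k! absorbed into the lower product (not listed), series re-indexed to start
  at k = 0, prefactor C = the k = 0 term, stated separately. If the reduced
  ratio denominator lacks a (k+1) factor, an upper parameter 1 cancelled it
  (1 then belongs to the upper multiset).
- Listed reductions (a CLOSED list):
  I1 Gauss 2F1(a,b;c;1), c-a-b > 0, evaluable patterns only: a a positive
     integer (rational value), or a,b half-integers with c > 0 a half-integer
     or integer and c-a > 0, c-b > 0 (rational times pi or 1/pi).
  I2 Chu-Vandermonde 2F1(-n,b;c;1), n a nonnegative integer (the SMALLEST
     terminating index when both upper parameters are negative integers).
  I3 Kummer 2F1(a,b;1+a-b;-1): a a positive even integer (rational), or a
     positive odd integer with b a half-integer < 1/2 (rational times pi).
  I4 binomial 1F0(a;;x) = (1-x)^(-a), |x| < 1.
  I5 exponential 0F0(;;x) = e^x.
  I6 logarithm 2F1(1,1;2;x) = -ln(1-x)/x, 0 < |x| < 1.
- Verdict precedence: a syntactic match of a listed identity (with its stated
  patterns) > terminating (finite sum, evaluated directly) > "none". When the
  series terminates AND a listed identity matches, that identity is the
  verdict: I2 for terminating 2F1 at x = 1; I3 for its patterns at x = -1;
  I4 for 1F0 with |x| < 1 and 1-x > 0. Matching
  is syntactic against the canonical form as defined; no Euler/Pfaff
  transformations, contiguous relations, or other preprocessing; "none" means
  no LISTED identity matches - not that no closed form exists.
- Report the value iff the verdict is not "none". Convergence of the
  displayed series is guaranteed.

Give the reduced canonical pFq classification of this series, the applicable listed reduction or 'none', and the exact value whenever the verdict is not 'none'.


The tell: x = 1 and the product of the first k integers (C = 5/3, x = 1) is k!.
Step ratio: r(k) = 1 * (k-8) (k-7/5) / [(k+8) (k+1)] - rational in k. x = 1; t_0 = 5/3; negate the roots.

Classification (C = 5/3): 2F1 with upper {-8, -7/5}, lower {8}, argument x = 1. Verdict: the Chu-Vandermonde identity I2 fires (terminating 2F1 at x = 1 with n = 8, b = -7/5, c = 8). Its exact value is 76045201/17578125.


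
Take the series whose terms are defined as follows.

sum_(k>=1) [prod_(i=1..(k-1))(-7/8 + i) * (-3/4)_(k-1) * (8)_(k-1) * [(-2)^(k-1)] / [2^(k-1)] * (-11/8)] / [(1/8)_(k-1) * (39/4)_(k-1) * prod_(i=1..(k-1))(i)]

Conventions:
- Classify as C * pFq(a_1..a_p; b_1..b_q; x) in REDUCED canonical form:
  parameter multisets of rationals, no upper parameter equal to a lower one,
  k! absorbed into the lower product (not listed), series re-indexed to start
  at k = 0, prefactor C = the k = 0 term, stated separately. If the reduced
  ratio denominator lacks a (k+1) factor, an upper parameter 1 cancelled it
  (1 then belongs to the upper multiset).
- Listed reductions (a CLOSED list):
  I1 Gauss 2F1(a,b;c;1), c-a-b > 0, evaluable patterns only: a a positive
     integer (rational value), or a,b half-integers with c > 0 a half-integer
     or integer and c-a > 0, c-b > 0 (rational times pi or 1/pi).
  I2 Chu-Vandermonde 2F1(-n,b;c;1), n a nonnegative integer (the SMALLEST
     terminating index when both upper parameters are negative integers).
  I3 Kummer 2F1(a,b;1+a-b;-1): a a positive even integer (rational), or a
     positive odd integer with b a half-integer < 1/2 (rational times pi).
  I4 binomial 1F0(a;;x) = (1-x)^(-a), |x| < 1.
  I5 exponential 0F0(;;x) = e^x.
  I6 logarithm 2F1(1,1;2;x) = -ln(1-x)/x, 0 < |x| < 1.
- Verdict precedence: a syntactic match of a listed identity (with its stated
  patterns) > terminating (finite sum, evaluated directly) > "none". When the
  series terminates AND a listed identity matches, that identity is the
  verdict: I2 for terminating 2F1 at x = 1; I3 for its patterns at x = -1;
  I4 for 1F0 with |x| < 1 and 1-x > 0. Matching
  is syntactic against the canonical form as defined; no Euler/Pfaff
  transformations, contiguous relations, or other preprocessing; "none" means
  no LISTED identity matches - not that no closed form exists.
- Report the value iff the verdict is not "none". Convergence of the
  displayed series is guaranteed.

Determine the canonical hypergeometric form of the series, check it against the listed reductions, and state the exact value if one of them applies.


Key step: from the first term -11/8: the product of the first k integers (C = -11/8, x = -1) is k!.
Term ratio: r(k) = (-1) * (k-3/4) (k+8) / [(k+39/4) (k+1)] - poly over poly, x = (-1) from leading terms; C = -11/8 at k = 0.

Canonical form: C = -11/8 times 2F1 with upper {-3/4, 8}, lower {39/4}, x = -1. Verdict: Kummer (I3) fires (x = -1; c = 39/4 equals 1+a-b for upper {-3/4, 8}: listed pattern). Its exact value is -70587/32768.


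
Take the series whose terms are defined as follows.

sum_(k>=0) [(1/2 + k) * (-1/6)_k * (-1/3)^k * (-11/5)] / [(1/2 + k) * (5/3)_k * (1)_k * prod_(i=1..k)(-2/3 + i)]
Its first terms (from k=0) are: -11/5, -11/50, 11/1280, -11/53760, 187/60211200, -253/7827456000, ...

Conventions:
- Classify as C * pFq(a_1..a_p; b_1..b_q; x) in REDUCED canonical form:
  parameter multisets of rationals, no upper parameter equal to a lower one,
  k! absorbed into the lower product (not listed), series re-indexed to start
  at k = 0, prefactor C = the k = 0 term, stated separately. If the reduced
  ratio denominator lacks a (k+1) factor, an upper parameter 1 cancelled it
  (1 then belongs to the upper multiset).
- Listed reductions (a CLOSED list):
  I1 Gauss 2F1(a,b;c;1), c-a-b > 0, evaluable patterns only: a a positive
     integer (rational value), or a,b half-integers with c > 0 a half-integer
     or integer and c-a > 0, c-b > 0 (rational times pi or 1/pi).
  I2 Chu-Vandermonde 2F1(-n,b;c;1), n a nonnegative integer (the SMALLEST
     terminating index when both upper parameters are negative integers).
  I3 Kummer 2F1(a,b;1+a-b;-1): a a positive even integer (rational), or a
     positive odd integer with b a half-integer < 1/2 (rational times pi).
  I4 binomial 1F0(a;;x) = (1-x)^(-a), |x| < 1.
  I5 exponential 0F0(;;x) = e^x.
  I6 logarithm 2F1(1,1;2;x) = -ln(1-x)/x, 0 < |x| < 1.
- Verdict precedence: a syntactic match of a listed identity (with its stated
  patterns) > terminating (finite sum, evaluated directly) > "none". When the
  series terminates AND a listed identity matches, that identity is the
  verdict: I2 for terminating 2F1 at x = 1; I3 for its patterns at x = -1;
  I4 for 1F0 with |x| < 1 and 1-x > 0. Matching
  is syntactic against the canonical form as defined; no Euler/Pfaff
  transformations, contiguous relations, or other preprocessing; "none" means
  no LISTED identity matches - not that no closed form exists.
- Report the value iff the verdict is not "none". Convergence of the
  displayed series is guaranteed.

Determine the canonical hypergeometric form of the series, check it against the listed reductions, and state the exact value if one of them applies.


The series (x = -1/3) is 1F2: upper {-1/6}, lower {1/3, 5/3}, prefactor -11/5. Verdict: none. A 1F2 with upper {-1/6} fits none of I1-I6 at x = -1/3; the sum runs forever.

Key observation: with t_0 = -11/5, the lower running product (C = -11/5, x = -1/3) is a rising factorial.
Ratio: r(k) = (-1/3) * (k-1/6) / [(k+1/3) (k+5/3) (k+1)] - rational in k. x = (-1/3); t_0 = -11/5; negate the roots.


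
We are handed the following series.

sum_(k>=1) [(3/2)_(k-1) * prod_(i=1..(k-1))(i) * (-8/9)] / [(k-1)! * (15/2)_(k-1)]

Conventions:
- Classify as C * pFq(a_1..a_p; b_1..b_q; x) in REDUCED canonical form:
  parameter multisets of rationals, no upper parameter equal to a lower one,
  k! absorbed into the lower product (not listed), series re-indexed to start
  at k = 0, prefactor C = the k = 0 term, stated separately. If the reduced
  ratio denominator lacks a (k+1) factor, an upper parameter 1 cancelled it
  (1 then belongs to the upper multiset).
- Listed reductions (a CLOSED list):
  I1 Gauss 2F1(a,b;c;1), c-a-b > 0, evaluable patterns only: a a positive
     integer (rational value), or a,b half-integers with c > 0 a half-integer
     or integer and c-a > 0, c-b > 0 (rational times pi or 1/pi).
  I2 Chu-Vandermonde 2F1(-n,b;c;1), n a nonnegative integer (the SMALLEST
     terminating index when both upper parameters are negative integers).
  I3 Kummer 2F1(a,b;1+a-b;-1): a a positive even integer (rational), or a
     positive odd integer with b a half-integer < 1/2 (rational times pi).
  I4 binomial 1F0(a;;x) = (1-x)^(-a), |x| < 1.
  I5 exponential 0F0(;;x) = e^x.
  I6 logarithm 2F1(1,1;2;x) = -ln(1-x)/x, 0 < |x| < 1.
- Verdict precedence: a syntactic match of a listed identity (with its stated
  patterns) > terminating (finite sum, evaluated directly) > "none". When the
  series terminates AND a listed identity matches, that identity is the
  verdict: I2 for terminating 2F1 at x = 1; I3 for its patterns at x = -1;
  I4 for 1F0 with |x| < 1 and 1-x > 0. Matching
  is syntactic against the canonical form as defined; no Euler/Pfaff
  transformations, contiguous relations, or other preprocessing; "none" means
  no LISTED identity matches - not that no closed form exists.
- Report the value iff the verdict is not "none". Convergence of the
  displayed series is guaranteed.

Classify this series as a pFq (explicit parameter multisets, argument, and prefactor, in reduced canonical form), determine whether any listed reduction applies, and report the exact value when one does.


This is -8/9 * 2F1(1, 3/2; 15/2; 1) in reduced canonical form. Verdict (x = 1): the Gauss summation I1 applies (x = 1: the Gamma ratio telescopes since c-a-b = 5 > 0 and a = 1 in Z>0). Hence: -52/45.

The tell: from the first term -8/9: the running product (C = -8/9) telescopes to a rising factorial.
Step ratio: r(k) = 1 * (k+1) (k+3/2) / [(k+15/2) (k+1)] ; factor over Q: parameters, x = 1, and C = -8/9.


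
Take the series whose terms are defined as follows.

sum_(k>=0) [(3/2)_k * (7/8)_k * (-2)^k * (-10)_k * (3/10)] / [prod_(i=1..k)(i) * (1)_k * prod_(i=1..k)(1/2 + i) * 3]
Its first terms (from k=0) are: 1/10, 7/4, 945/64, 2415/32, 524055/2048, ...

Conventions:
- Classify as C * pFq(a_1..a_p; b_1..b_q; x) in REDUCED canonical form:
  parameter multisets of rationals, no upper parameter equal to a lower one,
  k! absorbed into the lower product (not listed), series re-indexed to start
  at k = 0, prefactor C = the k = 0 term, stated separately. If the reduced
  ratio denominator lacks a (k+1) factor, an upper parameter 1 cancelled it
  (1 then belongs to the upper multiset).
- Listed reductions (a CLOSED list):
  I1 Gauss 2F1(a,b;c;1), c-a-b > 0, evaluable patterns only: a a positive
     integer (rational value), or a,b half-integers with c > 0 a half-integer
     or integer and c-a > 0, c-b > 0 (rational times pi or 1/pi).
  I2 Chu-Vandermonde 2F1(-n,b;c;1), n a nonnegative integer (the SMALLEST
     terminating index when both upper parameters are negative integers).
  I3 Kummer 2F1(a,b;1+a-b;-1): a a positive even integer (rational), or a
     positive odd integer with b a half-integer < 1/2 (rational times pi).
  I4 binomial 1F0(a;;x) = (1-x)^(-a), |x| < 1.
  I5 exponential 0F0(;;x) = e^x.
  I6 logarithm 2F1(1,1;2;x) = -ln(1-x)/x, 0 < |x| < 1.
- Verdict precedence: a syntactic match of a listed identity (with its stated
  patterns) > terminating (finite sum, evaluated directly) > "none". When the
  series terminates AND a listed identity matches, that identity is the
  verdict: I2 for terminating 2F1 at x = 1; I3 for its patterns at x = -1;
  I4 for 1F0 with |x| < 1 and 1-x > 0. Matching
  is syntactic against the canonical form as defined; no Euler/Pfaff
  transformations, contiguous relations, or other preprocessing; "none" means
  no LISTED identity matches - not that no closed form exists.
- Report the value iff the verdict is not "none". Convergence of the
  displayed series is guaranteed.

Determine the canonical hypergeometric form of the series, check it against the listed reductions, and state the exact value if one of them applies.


Canonical form: C = 1/10 times 2F1 with upper {-10, 7/8}, lower {1}, x = -2. Verdict: terminating. With -10 upstairs the series is a 11-term polynomial sum; evaluated term by term. Hence: 11423205625159/2684354560.

Structural cue: from the first term 1/10: the parameter 3/2 appears in both the upper and lower lists and cancels.
Adjacent-term ratio: r(k) = (-2) * (k-10) (k+7/8) / [(k+1) (k+1)] - rational in k. x = (-2); t_0 = 1/10; negate the roots.


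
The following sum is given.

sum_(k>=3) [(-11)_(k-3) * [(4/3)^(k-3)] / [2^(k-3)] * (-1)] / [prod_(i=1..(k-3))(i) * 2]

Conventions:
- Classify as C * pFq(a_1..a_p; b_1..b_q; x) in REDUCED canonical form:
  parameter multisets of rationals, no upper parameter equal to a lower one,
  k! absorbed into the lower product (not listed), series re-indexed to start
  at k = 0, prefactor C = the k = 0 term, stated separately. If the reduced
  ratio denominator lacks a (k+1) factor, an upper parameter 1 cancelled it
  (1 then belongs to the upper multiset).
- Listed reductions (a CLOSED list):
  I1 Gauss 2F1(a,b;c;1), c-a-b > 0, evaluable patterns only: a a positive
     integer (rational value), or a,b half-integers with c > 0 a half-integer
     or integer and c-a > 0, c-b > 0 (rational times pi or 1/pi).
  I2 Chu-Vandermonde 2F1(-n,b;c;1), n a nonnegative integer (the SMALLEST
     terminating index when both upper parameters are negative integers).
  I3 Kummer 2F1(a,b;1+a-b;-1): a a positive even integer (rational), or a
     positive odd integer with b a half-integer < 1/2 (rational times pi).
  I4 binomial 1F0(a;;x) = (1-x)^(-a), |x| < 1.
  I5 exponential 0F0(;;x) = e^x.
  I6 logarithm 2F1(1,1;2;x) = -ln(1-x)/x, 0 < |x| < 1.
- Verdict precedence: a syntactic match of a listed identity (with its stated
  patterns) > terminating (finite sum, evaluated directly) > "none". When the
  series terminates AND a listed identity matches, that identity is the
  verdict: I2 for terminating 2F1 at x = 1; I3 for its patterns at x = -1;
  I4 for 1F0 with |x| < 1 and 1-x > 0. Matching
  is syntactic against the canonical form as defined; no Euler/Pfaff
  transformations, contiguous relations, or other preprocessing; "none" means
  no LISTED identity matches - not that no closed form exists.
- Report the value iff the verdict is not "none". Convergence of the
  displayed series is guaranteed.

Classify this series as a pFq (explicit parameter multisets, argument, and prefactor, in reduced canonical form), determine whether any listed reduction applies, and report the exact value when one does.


At argument 2/3: a 1F0 with upper {-11}, lower {-}, scaled by C = -1/2. Verdict: the I4 binomial reduction matches (the 1F0 binomial series: exponent 11, x = 2/3). Its exact value is -1/354294.

Key step: from the first term -1/2: the product of the first k integers (C = -1/2, x = 2/3) is k!.
Step ratio: r(k) = (2/3) * (k-11) / [(k+1)] - rational; roots negated = parameters, x = (2/3), C = -1/2.


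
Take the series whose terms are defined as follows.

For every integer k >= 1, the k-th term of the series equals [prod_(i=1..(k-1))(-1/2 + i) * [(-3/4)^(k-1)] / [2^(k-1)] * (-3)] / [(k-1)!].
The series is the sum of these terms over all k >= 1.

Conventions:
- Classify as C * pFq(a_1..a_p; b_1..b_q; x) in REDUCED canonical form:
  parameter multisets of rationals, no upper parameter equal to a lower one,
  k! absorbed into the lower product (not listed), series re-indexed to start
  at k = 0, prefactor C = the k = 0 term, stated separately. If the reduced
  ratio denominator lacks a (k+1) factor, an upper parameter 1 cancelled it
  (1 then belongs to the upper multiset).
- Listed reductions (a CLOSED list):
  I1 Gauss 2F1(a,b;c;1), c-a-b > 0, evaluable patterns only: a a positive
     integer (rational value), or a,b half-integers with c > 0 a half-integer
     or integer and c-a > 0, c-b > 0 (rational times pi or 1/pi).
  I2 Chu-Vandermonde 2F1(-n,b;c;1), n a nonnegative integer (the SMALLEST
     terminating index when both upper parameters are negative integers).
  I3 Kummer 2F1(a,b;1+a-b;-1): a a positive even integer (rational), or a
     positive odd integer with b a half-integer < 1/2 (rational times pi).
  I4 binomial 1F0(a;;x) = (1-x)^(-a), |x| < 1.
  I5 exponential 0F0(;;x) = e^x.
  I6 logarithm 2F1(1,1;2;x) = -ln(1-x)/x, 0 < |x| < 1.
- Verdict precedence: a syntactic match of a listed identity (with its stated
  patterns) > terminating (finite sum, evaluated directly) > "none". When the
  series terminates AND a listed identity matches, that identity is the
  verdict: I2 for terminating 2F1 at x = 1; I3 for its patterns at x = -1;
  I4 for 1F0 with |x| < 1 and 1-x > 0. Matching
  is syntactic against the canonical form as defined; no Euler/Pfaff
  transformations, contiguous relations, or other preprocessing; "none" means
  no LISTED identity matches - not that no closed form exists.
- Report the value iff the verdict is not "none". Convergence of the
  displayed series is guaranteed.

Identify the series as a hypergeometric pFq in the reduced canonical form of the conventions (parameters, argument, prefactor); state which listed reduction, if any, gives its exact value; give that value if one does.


At argument -3/8: a 1F0 with upper {1/2}, lower {-}, scaled by C = -3. Verdict: the I4 binomial reduction fires (the 1F0 binomial series: exponent -1/2, x = -3/8). Exact value: (-3) * (11/8)^(-1/2).

Structural cue: from the first term -3: the two k-th powers (C = -3) combine into one argument.
Step ratio: r(k) = (-3/8) * (k+1/2) / [(k+1)] ; factor over Q: parameters, x = (-3/8), and C = -3.


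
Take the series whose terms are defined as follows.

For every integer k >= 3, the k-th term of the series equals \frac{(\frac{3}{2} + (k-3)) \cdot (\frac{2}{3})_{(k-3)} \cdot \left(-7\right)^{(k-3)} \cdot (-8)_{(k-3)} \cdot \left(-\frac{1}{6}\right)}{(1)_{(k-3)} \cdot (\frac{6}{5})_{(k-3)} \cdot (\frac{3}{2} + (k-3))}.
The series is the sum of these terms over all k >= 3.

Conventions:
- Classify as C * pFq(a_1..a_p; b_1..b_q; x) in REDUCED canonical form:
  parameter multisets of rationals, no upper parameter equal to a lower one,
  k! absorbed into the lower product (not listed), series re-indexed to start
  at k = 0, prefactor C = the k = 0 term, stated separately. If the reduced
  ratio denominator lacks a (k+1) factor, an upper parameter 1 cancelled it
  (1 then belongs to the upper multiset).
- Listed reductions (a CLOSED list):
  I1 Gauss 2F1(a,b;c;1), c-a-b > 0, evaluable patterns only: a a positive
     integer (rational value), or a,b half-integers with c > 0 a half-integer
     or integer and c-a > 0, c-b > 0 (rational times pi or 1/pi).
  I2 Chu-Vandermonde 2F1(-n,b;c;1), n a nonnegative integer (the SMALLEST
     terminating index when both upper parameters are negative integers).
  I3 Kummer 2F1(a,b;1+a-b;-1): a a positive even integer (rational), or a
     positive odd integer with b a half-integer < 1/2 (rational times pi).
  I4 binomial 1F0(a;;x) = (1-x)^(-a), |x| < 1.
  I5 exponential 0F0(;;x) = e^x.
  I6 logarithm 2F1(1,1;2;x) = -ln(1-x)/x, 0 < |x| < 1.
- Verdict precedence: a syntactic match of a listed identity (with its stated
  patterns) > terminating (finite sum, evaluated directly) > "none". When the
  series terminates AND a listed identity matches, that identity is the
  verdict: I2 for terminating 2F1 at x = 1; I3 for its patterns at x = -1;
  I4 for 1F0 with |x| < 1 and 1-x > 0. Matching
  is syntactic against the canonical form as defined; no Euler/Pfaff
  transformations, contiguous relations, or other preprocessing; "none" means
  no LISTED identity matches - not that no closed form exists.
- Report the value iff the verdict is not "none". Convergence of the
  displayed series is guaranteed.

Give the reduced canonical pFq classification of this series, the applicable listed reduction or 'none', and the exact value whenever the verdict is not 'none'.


Structural cue: t_0 being -\frac{1}{6}, (1)_k (C = -1/6, x = -7) is k! itself.
Adjacent-term ratio: r(k) = -7 * (k-8) (k+\frac{2}{3}) / [(k+\frac{6}{5}) (k+1)] - rational in k. x = -7; t_0 = -\frac{1}{6}; negate the roots.

At argument -7: a 2F1 with upper {-8, \frac{2}{3}}, lower {\frac{6}{5}}, scaled by C = -\frac{1}{6}. Verdict: terminating. With -8 upstairs the series is a 9-term polynomial sum; evaluated term by term. Hence: -\frac{759255307228413341}{1159091952876}.


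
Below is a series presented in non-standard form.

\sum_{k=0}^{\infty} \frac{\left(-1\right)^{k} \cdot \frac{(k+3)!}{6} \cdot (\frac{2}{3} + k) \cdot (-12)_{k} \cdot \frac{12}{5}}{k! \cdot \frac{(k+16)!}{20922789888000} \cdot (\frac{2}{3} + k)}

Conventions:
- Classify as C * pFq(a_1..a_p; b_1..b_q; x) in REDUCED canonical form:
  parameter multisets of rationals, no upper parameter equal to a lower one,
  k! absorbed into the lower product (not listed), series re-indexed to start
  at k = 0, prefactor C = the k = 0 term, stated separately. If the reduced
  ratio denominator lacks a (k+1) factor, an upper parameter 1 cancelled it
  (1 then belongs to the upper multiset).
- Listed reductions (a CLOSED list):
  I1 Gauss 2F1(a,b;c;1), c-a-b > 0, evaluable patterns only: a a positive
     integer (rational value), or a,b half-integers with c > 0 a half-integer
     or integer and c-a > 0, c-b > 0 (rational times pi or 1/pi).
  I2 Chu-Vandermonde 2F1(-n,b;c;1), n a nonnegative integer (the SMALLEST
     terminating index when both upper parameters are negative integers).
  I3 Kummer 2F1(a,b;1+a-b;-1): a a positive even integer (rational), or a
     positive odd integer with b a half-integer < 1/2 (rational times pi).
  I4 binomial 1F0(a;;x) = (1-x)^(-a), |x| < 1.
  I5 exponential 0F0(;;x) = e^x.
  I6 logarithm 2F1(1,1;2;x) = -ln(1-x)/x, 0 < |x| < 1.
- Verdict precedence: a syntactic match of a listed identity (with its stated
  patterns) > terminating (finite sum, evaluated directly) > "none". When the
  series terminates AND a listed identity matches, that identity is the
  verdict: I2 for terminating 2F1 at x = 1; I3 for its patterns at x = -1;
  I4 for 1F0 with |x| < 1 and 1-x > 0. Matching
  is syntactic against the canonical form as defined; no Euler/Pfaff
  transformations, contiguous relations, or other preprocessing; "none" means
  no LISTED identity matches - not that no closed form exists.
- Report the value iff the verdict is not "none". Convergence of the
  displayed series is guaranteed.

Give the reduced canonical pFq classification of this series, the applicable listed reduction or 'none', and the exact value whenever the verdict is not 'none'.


Key step: x = -1 and the factorial ratio (C = 12/5, x = -1) (k+a-1)!/(a-1)! is a rising factorial (a)_k.
Term ratio: r(k) = -1 * (k-12) (k+4) / [(k+17) (k+1)] - rational in k, leading ratio -1; with t_0 = \frac{12}{5}, classification follows.

At argument -1: a 2F1 with upper {-12, 4}, lower {17}, scaled by C = \frac{12}{5}. Verdict: Kummer (I3) applies (x = -1; c = 17 equals 1+a-b for upper {-12, 4}: listed pattern). Hence: 48.


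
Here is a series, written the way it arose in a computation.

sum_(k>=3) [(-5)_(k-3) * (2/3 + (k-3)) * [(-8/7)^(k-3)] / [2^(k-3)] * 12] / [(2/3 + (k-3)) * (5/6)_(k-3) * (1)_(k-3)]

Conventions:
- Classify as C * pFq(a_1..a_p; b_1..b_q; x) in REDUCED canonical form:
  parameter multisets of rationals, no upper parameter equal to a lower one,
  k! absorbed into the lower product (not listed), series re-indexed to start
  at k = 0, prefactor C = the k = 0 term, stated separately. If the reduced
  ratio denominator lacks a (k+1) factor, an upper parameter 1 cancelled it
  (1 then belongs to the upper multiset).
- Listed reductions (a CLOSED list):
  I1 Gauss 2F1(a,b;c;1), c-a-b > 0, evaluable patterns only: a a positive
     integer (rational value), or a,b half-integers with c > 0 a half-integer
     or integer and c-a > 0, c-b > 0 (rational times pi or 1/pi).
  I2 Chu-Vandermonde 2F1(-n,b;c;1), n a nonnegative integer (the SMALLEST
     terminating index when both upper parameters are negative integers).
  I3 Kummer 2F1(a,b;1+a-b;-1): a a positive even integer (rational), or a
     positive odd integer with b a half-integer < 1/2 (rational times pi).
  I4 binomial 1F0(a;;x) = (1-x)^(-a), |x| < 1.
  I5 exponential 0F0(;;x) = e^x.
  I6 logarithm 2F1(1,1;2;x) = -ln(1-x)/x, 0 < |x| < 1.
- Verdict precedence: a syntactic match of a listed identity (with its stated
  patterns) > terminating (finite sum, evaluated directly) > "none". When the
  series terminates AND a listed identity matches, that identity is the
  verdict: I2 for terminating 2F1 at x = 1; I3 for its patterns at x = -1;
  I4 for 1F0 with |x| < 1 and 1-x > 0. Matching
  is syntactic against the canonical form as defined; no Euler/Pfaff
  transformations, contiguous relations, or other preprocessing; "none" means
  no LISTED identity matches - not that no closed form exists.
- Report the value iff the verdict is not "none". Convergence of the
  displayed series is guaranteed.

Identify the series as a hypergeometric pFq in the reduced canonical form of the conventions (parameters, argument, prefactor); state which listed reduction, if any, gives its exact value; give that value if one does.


With C = 12: the canonical form is 1F1(-5; 5/6; -4/7). Verdict: terminating - upper -5 stops the sum at k = 5; the 6 terms are added exactly. Exact value: 884202836388/10481601515.

First insight: t_0 being 12, k + 2/3 divides numerator and denominator alike; prefactor 12 after cancelling.
Consecutive-term ratio: r(k) = (-4/7) * (k-5) / [(k+5/6) (k+1)] - rational; roots negated = parameters, x = (-4/7), C = 12.


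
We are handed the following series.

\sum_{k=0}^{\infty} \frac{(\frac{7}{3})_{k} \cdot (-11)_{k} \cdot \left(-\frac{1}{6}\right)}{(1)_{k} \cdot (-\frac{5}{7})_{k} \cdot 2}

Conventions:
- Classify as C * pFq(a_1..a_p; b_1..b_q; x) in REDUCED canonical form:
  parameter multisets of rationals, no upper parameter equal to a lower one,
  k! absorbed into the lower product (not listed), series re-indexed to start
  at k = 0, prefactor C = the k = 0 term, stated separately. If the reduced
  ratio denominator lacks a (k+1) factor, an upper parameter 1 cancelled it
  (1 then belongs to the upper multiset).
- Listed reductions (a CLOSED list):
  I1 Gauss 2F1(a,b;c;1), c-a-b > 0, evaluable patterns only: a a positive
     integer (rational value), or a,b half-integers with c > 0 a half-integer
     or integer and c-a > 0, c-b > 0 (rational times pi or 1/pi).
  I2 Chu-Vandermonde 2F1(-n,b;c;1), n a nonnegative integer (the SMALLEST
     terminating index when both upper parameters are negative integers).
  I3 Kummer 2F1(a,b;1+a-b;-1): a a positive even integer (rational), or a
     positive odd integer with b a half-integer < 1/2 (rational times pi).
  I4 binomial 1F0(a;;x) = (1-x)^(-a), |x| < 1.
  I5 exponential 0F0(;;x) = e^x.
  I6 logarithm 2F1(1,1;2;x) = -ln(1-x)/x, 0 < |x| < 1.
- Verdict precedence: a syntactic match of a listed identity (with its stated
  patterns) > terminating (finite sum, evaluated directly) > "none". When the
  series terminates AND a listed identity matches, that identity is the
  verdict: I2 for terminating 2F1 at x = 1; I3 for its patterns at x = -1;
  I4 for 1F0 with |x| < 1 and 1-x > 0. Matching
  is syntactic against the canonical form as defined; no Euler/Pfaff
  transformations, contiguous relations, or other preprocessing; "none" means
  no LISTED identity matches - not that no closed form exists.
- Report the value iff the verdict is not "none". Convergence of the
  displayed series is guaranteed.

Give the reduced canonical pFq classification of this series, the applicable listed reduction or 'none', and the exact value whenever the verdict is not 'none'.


With C = -\frac{1}{12}: the canonical form is 2F1(-11, \frac{7}{3}; -\frac{5}{7}; 1). Verdict: this is the Chu-Vandermonde identity I2 (terminating 2F1 at x = 1 with n = 11, b = 7/3, c = -\frac{5}{7}). Sum: \frac{13245701080}{18059950468503}.

Key step: t_0 = -\frac{1}{12} here, and (1)_k (prefactor -1/12) is k! itself.
Term ratio: r(k) = 1 * (k-11) (k+\frac{7}{3}) / [(k-\frac{5}{7}) (k+1)] - rational; roots negated = parameters, x = 1, C = -\frac{1}{12}.
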